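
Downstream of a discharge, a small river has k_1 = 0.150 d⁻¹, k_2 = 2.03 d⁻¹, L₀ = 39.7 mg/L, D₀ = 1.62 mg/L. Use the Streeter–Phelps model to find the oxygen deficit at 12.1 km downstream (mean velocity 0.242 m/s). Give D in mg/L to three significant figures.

D ≈ 2.43 mg/L

Travel time t = x/v = 12.1 km / (0.242 m/s) = 12100 m / 0.242 m/s = 50000 s = 0.5787 d.
k_1 L₀/(k_2−k_1) = 0.150×39.7/(2.03−0.150) = 5.955/1.880 = 3.168 mg/L.
e^(−k_1 t) = e^(−0.150×0.5787) = 0.9169; e^(−k_2 t) = e^(−2.03×0.5787) = 0.3089.
D = 3.168 × (0.9169 − 0.3089) + 1.62 × 0.3089 = 1.926 + 0.5004 = 2.426 mg/L.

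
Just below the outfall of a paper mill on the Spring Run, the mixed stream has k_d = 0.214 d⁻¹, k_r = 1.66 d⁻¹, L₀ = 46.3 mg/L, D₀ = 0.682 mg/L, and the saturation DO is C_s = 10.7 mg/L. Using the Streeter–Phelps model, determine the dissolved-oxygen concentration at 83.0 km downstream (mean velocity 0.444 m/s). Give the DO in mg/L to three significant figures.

Travel time t = x/v = 83.0 km / (0.444 m/s) = 83000 m / 0.444 m/s = 186900 s = 2.164 d.
k_d L₀/(k_r−k_d) = 0.214×46.3/(1.66−0.214) = 9.908/1.446 = 6.852 mg/L.
e^(−k_d t) = e^(−0.214×2.164) = 0.6294; e^(−k_r t) = e^(−1.66×2.164) = 0.02755.
D = 6.852 × (0.6294 − 0.02755) + 0.682 × 0.02755 = 4.124 + 0.01879 = 4.143 mg/L.
DO = C_s − D = 10.7 − 4.143 = 6.557 mg/L.

DO ≈ 6.56 mg/L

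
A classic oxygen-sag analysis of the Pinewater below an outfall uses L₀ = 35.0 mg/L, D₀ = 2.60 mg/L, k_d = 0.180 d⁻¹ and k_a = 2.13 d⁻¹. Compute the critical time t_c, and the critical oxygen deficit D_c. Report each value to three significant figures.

At the critical point dD/dt = 0, so k_d L₀ e^(−k_d t) = k_a D. Substituting D(t) from the Streeter–Phelps equation and solving for t gives
t_c = ln[(k_a/k_d)(1 − D₀(k_a−k_d)/(k_d L₀))] / (k_a−k_d).
Here k_a−k_d = 1.950 d⁻¹ and 1 − D₀(k_a−k_d)/(k_d L₀) = 1 − 2.60×1.950/(0.180×35.0) = 0.1952, so
t_c = ln(11.83 × 0.1952) / 1.950 = 0.8374 / 1.950 = 0.4294 d.
L(t_c) = L₀ e^(−k_d t_c) = 35.0 × 0.9256 = 32.40 mg/L, and at the critical point k_a D_c = k_d L, so D_c = (0.180/2.13) × 32.40 = 2.738 mg/L.

t_c ≈ 0.429 d; D_c ≈ 2.74 mg/L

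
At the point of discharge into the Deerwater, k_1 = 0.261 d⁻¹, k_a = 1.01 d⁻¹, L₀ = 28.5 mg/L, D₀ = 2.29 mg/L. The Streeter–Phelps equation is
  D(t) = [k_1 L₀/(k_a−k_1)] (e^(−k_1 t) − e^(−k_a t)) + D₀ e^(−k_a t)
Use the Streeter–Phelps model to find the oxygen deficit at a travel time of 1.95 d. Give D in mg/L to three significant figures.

D ≈ 4.90 mg/L

k_1 L₀/(k_a−k_1) = 0.261×28.5/(1.01−0.261) = 7.439/0.7490 = 9.931 mg/L.
e^(−k_1 t) = e^(−0.261×1.950) = 0.6011; e^(−k_a t) = e^(−1.01×1.950) = 0.1395.
D = 9.931 × (0.6011 − 0.1395) + 2.29 × 0.1395 = 4.584 + 0.3195 = 4.904 mg/L.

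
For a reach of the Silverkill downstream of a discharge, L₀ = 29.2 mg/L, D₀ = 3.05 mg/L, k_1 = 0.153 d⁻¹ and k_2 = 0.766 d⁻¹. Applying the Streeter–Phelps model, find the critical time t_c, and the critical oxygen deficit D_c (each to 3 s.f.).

At the critical point dD/dt = 0, so k_1 L₀ e^(−k_1 t) = k_2 D. Substituting D(t) from the Streeter–Phelps equation and solving for t gives
t_c = ln[(k_2/k_1)(1 − D₀(k_2−k_1)/(k_1 L₀))] / (k_2−k_1).
Here k_2−k_1 = 0.6130 d⁻¹ and 1 − D₀(k_2−k_1)/(k_1 L₀) = 1 − 3.05×0.6130/(0.153×29.2) = 0.5815, so
t_c = ln(5.007 × 0.5815) / 0.6130 = 1.069 / 0.6130 = 1.743 d.
D_c = (k_1/k_2) L₀ e^(−k_1 t_c) = (0.153/0.766) × 29.2 × e^(−0.153×1.743) = 0.1997 × 29.2 × 0.7659 = 4.467 mg/L.

t_c ≈ 1.74 d; D_c ≈ 4.47 mg/L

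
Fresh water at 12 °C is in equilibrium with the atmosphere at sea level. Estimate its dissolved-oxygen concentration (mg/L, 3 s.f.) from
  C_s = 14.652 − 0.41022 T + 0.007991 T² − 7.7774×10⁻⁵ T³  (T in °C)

C_s ≈ 10.7 mg/L

C_s = 14.652 − 0.41022×12 + 0.007991×12² − 7.7774×10⁻⁵×12³ = 10.75 mg/L.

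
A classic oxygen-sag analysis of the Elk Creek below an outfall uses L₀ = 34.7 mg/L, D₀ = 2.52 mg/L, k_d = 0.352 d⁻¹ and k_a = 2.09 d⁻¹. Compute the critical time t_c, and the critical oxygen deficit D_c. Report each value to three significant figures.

t_c ≈ 0.769 d; D_c ≈ 4.46 mg/L

At the critical point dD/dt = 0, so k_d L₀ e^(−k_d t) = k_a D. Substituting D(t) from the Streeter–Phelps equation and solving for t gives
t_c = ln[(k_a/k_d)(1 − D₀(k_a−k_d)/(k_d L₀))] / (k_a−k_d).
Here k_a−k_d = 1.738 d⁻¹ and 1 − D₀(k_a−k_d)/(k_d L₀) = 1 − 2.52×1.738/(0.352×34.7) = 0.6414, so
t_c = ln(5.938 × 0.6414) / 1.738 = 1.337 / 1.738 = 0.7694 d.
D_c = (k_d/k_a) L₀ e^(−k_d t_c) = (0.352/2.09) × 34.7 × e^(−0.352×0.7694) = 0.1684 × 34.7 × 0.7627 = 4.458 mg/L.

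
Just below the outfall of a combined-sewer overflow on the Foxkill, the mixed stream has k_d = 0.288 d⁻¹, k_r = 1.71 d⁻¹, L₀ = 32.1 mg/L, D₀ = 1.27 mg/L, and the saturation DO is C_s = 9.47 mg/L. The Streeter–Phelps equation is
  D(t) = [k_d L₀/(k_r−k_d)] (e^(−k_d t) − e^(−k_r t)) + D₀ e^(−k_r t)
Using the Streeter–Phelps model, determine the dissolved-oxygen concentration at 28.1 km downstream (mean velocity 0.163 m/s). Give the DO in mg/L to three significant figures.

Travel time t = x/v = 28.1 km / (0.163 m/s) = 28100 m / 0.163 m/s = 172400 s = 1.995 d.
k_d L₀/(k_r−k_d) = 0.288×32.1/(1.71−0.288) = 9.245/1.422 = 6.501 mg/L.
e^(−k_d t) = e^(−0.288×1.995) = 0.5629; e^(−k_r t) = e^(−1.71×1.995) = 0.03298.
D = 6.501 × (0.5629 − 0.03298) + 1.27 × 0.03298 = 3.445 + 0.04188 = 3.487 mg/L.
DO = C_s − D = 9.47 − 3.487 = 5.983 mg/L.

DO ≈ 5.98 mg/L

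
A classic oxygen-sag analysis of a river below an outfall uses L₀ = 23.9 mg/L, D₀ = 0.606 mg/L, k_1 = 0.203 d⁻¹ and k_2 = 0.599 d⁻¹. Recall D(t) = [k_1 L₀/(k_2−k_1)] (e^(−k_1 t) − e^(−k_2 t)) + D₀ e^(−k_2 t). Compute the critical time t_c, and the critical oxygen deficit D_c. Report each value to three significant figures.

t_c ≈ 2.60 d; D_c ≈ 4.77 mg/L

t_c = [1/(k_2−k_1)] ln[(k_2/k_1)(1 − D₀(k_2−k_1)/(k_1 L₀))]
= [1/(0.599−0.203)] ln[(0.599/0.203)(1 − 0.606×0.3960/(0.203×23.9))]
= (1/0.3960) ln[2.951 × 0.9505] = 2.525 × ln(2.805) = 2.525 × 1.031 = 2.604 d.
D_c = (k_1/k_2) L₀ e^(−k_1 t_c) = (0.203/0.599) × 23.9 × e^(−0.203×2.604) = 0.3389 × 23.9 × 0.5894 = 4.774 mg/L.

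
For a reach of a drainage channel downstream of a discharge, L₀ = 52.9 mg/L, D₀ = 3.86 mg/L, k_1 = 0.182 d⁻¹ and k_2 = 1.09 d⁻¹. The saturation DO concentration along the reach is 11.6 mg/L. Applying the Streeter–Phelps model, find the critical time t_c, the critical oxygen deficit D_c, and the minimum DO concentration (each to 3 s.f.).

t_c ≈ 1.47 d; D_c ≈ 6.76 mg/L; min DO ≈ 4.84 mg/L

At the critical point dD/dt = 0, so k_1 L₀ e^(−k_1 t) = k_2 D. Substituting D(t) from the Streeter–Phelps equation and solving for t gives
t_c = ln[(k_2/k_1)(1 − D₀(k_2−k_1)/(k_1 L₀))] / (k_2−k_1).
Here k_2−k_1 = 0.9080 d⁻¹ and 1 − D₀(k_2−k_1)/(k_1 L₀) = 1 − 3.86×0.9080/(0.182×52.9) = 0.6360, so
t_c = ln(5.989 × 0.6360) / 0.9080 = 1.337 / 0.9080 = 1.473 d.
D_c = (k_1/k_2) L₀ e^(−k_1 t_c) = (0.182/1.09) × 52.9 × e^(−0.182×1.473) = 0.1670 × 52.9 × 0.7649 = 6.756 mg/L.
Minimum DO = C_s − D_c = 11.6 − 6.756 = 4.844 mg/L.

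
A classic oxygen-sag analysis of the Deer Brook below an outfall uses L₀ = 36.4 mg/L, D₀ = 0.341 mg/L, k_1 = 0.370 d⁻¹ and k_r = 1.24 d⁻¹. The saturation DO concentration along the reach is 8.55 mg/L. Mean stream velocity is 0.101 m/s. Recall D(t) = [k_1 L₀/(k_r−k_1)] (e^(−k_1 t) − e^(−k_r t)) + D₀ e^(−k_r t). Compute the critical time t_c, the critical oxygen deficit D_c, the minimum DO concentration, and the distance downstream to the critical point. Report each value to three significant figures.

t_c = [1/(k_r−k_1)] ln[(k_r/k_1)(1 − D₀(k_r−k_1)/(k_1 L₀))]
= [1/(1.24−0.370)] ln[(1.24/0.370)(1 − 0.341×0.8700/(0.370×36.4))]
= (1/0.8700) ln[3.351 × 0.9780] = 1.149 × ln(3.278) = 1.149 × 1.187 = 1.364 d.
D_c = (k_1/k_r) L₀ e^(−k_1 t_c) = (0.370/1.24) × 36.4 × e^(−0.370×1.364) = 0.2984 × 36.4 × 0.6036 = 6.556 mg/L.
Minimum DO = C_s − D_c = 8.55 − 6.556 = 1.994 mg/L.
x_c = v t_c = 0.101 m/s × 1.364 d × 86400 s/d = 11910 m ≈ 11.9 km.

t_c ≈ 1.36 d; D_c ≈ 6.56 mg/L; min DO ≈ 1.99 mg/L; x_c ≈ 11.9 km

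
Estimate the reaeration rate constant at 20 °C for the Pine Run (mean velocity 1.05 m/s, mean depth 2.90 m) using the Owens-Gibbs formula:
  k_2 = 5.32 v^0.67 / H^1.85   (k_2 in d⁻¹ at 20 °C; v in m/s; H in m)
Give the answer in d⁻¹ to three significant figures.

k_2 ≈ 0.767 d⁻¹

k_2 = 5.32 × 1.05^0.67 / 2.90^1.85 = 5.32 × 1.033 / 7.169 = 0.7668 d⁻¹.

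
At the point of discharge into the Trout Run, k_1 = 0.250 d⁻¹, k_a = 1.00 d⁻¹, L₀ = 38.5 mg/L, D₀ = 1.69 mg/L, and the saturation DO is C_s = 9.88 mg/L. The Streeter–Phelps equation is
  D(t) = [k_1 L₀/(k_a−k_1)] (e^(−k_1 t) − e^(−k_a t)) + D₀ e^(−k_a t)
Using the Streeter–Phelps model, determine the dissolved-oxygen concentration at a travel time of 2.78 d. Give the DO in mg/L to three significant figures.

DO ≈ 4.17 mg/L

k_1 L₀/(k_a−k_1) = 0.250×38.5/(1.00−0.250) = 9.625/0.7500 = 12.83 mg/L.
e^(−k_1 t) = e^(−0.250×2.780) = 0.4991; e^(−k_a t) = e^(−1.00×2.780) = 0.06204.
D = 12.83 × (0.4991 − 0.06204) + 1.69 × 0.06204 = 5.609 + 0.1048 = 5.713 mg/L.
DO = C_s − D = 9.88 − 5.713 = 4.167 mg/L.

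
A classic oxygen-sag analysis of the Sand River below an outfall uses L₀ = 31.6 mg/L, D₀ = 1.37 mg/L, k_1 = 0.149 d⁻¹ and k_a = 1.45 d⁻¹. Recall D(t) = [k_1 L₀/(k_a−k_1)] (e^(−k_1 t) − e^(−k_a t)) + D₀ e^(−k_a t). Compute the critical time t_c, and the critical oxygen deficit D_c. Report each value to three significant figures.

t_c ≈ 1.38 d; D_c ≈ 2.64 mg/L

At the critical point dD/dt = 0, so k_1 L₀ e^(−k_1 t) = k_a D. Substituting D(t) from the Streeter–Phelps equation and solving for t gives
t_c = ln[(k_a/k_1)(1 − D₀(k_a−k_1)/(k_1 L₀))] / (k_a−k_1).
Here k_a−k_1 = 1.301 d⁻¹ and 1 − D₀(k_a−k_1)/(k_1 L₀) = 1 − 1.37×1.301/(0.149×31.6) = 0.6214, so
t_c = ln(9.732 × 0.6214) / 1.301 = 1.800 / 1.301 = 1.383 d.
D_c = (k_1/k_a) L₀ e^(−k_1 t_c) = (0.149/1.45) × 31.6 × e^(−0.149×1.383) = 0.1028 × 31.6 × 0.8137 = 2.642 mg/L.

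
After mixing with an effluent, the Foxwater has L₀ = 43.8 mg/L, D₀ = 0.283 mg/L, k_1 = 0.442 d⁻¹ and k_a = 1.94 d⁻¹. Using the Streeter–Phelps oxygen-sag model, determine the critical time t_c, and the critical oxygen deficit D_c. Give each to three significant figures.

With k_a/k_1 = 4.389 and 1 − D₀(k_a−k_1)/(k_1 L₀) = 0.9781,
t_c = ln(4.389 × 0.9781) / (1.94 − 0.442) = ln(4.293) / 1.498 = 1.457/1.498 = 0.9726 d.
L(t_c) = L₀ e^(−k_1 t_c) = 43.8 × 0.6506 = 28.50 mg/L, and at the critical point k_a D_c = k_1 L, so D_c = (0.442/1.94) × 28.50 = 6.492 mg/L.

t_c ≈ 0.973 d; D_c ≈ 6.49 mg/L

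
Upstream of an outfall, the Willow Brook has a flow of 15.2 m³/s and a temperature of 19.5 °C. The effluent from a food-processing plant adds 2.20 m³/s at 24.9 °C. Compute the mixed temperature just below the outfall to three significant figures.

Flow-weighted mixing: C = (Q_r C_r + Q_w C_w)/(Q_r + Q_w)
= (15.2×19.5 + 2.20×24.9)/(15.2 + 2.20) = 351.2/17.40 = 20.18 °C.

20.2 °C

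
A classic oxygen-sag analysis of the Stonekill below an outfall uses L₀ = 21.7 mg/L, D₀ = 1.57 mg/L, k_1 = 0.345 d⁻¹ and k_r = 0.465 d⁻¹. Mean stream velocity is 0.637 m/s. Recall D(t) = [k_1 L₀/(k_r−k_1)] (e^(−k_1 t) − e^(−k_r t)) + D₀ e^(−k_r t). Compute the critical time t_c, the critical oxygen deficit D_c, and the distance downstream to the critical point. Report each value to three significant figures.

t_c = [1/(k_r−k_1)] ln[(k_r/k_1)(1 − D₀(k_r−k_1)/(k_1 L₀))]
= [1/(0.465−0.345)] ln[(0.465/0.345)(1 − 1.57×0.1200/(0.345×21.7))]
= (1/0.1200) ln[1.348 × 0.9748] = 8.333 × ln(1.314) = 8.333 × 0.2730 = 2.275 d.
D_c = (k_1/k_r) L₀ e^(−k_1 t_c) = (0.345/0.465) × 21.7 × e^(−0.345×2.275) = 0.7419 × 21.7 × 0.4562 = 7.344 mg/L.
x_c = v t_c = 0.637 m/s × 2.275 d × 86400 s/d = 125200 m ≈ 125 km.

t_c ≈ 2.28 d; D_c ≈ 7.34 mg/L; x_c ≈ 125 km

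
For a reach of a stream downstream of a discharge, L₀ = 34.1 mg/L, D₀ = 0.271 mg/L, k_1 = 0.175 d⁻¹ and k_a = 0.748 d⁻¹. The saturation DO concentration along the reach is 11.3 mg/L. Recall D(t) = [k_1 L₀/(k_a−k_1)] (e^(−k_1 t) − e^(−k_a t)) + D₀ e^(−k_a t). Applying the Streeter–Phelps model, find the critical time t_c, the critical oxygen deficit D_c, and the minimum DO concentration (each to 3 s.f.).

t_c ≈ 2.49 d; D_c ≈ 5.16 mg/L; min DO ≈ 6.14 mg/L

At the critical point dD/dt = 0, so k_1 L₀ e^(−k_1 t) = k_a D. Substituting D(t) from the Streeter–Phelps equation and solving for t gives
t_c = ln[(k_a/k_1)(1 − D₀(k_a−k_1)/(k_1 L₀))] / (k_a−k_1).
Here k_a−k_1 = 0.5730 d⁻¹ and 1 − D₀(k_a−k_1)/(k_1 L₀) = 1 − 0.271×0.5730/(0.175×34.1) = 0.9740, so
t_c = ln(4.274 × 0.9740) / 0.5730 = 1.426 / 0.5730 = 2.489 d.
D_c = (k_1/k_a) L₀ e^(−k_1 t_c) = (0.175/0.748) × 34.1 × e^(−0.175×2.489) = 0.2340 × 34.1 × 0.6469 = 5.161 mg/L.
Minimum DO = C_s − D_c = 11.3 − 5.161 = 6.139 mg/L.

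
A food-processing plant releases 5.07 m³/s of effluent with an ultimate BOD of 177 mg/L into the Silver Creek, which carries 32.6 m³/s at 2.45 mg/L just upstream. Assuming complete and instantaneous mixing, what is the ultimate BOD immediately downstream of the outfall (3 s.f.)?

25.9 mg/L

Flow-weighted mixing: C = (Q_r C_r + Q_w C_w)/(Q_r + Q_w)
= (32.6×2.45 + 5.07×177)/(32.6 + 5.07) = 977.3/37.67 = 25.94 mg/L.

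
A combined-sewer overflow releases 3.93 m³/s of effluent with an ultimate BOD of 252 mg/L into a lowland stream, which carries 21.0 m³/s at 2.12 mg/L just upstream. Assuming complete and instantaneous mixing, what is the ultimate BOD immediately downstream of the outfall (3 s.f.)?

Flow-weighted mixing: C = (Q_r C_r + Q_w C_w)/(Q_r + Q_w)
= (21.0×2.12 + 3.93×252)/(21.0 + 3.93) = 1035/24.93 = 41.51 mg/L.

41.5 mg/L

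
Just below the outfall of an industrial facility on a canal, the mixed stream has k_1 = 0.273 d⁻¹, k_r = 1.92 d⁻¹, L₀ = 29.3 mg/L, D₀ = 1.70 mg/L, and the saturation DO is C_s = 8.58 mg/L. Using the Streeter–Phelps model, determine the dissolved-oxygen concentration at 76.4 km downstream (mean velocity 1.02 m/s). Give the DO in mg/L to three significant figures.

DO ≈ 5.34 mg/L

Travel time t = x/v = 76.4 km / (1.02 m/s) = 76400 m / 1.02 m/s = 74900 s = 0.8669 d.
k_1 L₀/(k_r−k_1) = 0.273×29.3/(1.92−0.273) = 7.999/1.647 = 4.857 mg/L.
e^(−k_1 t) = e^(−0.273×0.8669) = 0.7893; e^(−k_r t) = e^(−1.92×0.8669) = 0.1893.
D = 4.857 × (0.7893 − 0.1893) + 1.70 × 0.1893 = 2.914 + 0.3218 = 3.236 mg/L.
DO = C_s − D = 8.58 − 3.236 = 5.344 mg/L.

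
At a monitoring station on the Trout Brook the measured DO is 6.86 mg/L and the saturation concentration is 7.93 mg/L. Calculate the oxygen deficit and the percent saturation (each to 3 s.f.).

D = C_s − C = 7.93 − 6.86 = 1.07 mg/L.
% saturation = 6.86/7.93 × 100 = 86.5 %.

D ≈ 1.07 mg/L; 86.5 % saturation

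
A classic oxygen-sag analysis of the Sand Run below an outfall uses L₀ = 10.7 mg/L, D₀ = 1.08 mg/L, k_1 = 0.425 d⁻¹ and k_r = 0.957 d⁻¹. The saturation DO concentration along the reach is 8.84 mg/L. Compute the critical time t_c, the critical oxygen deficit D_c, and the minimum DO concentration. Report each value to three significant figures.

At the critical point dD/dt = 0, so k_1 L₀ e^(−k_1 t) = k_r D. Substituting D(t) from the Streeter–Phelps equation and solving for t gives
t_c = ln[(k_r/k_1)(1 − D₀(k_r−k_1)/(k_1 L₀))] / (k_r−k_1).
Here k_r−k_1 = 0.5320 d⁻¹ and 1 − D₀(k_r−k_1)/(k_1 L₀) = 1 − 1.08×0.5320/(0.425×10.7) = 0.8737, so
t_c = ln(2.252 × 0.8737) / 0.5320 = 0.6766 / 0.5320 = 1.272 d.
L(t_c) = L₀ e^(−k_1 t_c) = 10.7 × 0.5824 = 6.232 mg/L, and at the critical point k_r D_c = k_1 L, so D_c = (0.425/0.957) × 6.232 = 2.768 mg/L.
Minimum DO = C_s − D_c = 8.84 − 2.768 = 6.072 mg/L.

t_c ≈ 1.27 d; D_c ≈ 2.77 mg/L; min DO ≈ 6.07 mg/L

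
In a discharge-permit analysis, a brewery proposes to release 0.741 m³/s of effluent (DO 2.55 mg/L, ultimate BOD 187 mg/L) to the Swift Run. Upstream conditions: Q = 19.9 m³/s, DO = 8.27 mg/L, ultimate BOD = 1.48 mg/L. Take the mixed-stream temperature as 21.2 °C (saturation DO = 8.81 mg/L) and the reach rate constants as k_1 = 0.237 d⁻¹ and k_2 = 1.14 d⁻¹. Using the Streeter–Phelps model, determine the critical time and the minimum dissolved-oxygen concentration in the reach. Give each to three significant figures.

t_c ≈ 1.26 d; minimum DO ≈ 7.56 mg/L

Mixed DO = (19.9×8.27 + 0.741×2.55)/(19.9+0.741) = 166.5/20.64 = 8.065 mg/L.
Mixed L₀ = (19.9×1.48 + 0.741×187)/(20.64) = 168.0/20.64 = 8.140 mg/L.
Initial deficit D₀ = C_s − DO₀ = 8.81 − 8.065 = 0.7453 mg/L.
t_c = (1/0.9030) ln[(1.14/0.237)(1 − 0.7453×0.9030/(0.237×8.140))] = 1.107 × ln(3.132) = 1.264 d.
D_c = (0.237/1.14) × 8.140 × e^(−0.237×1.264) = 0.2079 × 8.140 × 0.7411 = 1.254 mg/L.
Minimum DO = 8.81 − 1.254 = 7.556 mg/L.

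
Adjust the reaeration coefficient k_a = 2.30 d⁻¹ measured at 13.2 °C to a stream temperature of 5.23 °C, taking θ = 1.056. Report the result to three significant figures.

k_a(T₂) = k_a(T₁) · θ^(T₂−T₁) = 2.30 × 1.056^(5.23−13.2)
= 2.30 × 1.056^-7.97 = 2.30 × 0.6477 = 1.490 d⁻¹.

k_a ≈ 1.49 d⁻¹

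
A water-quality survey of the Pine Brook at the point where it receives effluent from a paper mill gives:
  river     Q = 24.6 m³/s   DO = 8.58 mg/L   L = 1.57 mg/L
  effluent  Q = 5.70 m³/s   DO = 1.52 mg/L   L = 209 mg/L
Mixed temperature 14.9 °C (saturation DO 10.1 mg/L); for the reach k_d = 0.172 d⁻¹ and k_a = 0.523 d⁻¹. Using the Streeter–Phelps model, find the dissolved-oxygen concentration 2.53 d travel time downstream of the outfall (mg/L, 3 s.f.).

DO ≈ 1.77 mg/L

Mixed DO = (24.6×8.58 + 5.70×1.52)/(24.6+5.70) = 219.7/30.30 = 7.252 mg/L.
Mixed L₀ = (24.6×1.57 + 5.70×209)/(30.30) = 1230/30.30 = 40.59 mg/L.
Initial deficit D₀ = C_s − DO₀ = 10.1 − 7.252 = 2.848 mg/L.
D(2.53) = [0.172×40.59/(0.523−0.172)](e^(−0.172×2.53) − e^(−0.523×2.53)) + 2.848 e^(−0.523×2.53)
= 19.89 × (0.6472 − 0.2663) + 2.848 × 0.2663 = 8.334 mg/L.
DO = 10.1 − 8.334 = 1.766 mg/L.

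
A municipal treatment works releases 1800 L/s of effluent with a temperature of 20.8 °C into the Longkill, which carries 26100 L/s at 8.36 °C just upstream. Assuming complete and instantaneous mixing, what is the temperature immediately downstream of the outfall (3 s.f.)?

Flow-weighted mixing: C = (Q_r C_r + Q_w C_w)/(Q_r + Q_w)
= (26100×8.36 + 1800×20.8)/(26100 + 1800) = 255600/27900 = 9.163 °C.

9.16 °C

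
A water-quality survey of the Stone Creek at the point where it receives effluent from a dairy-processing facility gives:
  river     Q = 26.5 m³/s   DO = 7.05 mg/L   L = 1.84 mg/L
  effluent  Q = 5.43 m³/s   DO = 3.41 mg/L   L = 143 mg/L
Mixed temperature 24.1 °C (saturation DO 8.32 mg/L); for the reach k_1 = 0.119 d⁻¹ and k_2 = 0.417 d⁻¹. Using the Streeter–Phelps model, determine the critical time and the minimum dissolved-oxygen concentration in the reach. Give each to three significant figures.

t_c ≈ 3.53 d; minimum DO ≈ 3.47 mg/L

Mixed DO = (26.5×7.05 + 5.43×3.41)/(26.5+5.43) = 205.3/31.93 = 6.431 mg/L.
Mixed L₀ = (26.5×1.84 + 5.43×143)/(31.93) = 825.2/31.93 = 25.85 mg/L.
Initial deficit D₀ = C_s − DO₀ = 8.32 − 6.431 = 1.889 mg/L.
t_c = (1/0.2980) ln[(0.417/0.119)(1 − 1.889×0.2980/(0.119×25.85))] = 3.356 × ln(2.863) = 3.530 d.
D_c = (0.119/0.417) × 25.85 × e^(−0.119×3.530) = 0.2854 × 25.85 × 0.6570 = 4.846 mg/L.
Minimum DO = 8.32 − 4.846 = 3.474 mg/L.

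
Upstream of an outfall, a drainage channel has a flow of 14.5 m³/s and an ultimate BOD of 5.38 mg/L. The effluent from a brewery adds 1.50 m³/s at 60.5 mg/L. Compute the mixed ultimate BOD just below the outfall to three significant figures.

Flow-weighted mixing: C = (Q_r C_r + Q_w C_w)/(Q_r + Q_w)
= (14.5×5.38 + 1.50×60.5)/(14.5 + 1.50) = 168.8/16.00 = 10.55 mg/L.

10.5 mg/L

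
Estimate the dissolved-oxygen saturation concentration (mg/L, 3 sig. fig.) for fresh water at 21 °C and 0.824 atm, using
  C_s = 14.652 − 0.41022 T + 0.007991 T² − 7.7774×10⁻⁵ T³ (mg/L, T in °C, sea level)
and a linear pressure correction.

At sea level: C_s = 14.652 − 0.41022×21 + 0.007991×21² − 7.7774×10⁻⁵×21³ = 8.841 mg/L.
Pressure correction: C_s' = 8.841 × 0.824 = 7.285 mg/L.

C_s ≈ 7.29 mg/L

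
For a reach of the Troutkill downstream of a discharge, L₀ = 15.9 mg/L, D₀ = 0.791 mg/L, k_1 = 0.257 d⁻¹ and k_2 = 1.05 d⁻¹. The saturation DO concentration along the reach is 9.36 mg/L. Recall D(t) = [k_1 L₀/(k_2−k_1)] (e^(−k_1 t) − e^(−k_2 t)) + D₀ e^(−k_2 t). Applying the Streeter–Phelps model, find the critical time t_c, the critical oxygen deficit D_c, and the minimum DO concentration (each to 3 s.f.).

At the critical point dD/dt = 0, so k_1 L₀ e^(−k_1 t) = k_2 D. Substituting D(t) from the Streeter–Phelps equation and solving for t gives
t_c = ln[(k_2/k_1)(1 − D₀(k_2−k_1)/(k_1 L₀))] / (k_2−k_1).
Here k_2−k_1 = 0.7930 d⁻¹ and 1 − D₀(k_2−k_1)/(k_1 L₀) = 1 − 0.791×0.7930/(0.257×15.9) = 0.8465, so
t_c = ln(4.086 × 0.8465) / 0.7930 = 1.241 / 0.7930 = 1.565 d.
D_c = (k_1/k_2) L₀ e^(−k_1 t_c) = (0.257/1.05) × 15.9 × e^(−0.257×1.565) = 0.2448 × 15.9 × 0.6689 = 2.603 mg/L.
Minimum DO = C_s − D_c = 9.36 − 2.603 = 6.757 mg/L.

t_c ≈ 1.56 d; D_c ≈ 2.60 mg/L; min DO ≈ 6.76 mg/L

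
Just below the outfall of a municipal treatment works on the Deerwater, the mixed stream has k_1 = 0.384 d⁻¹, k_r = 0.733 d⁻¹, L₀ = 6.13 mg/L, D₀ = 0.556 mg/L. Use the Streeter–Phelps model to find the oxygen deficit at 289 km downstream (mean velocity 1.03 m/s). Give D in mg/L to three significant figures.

Travel time t = x/v = 289 km / (1.03 m/s) = 289000 m / 1.03 m/s = 280600 s = 3.247 d.
k_1 L₀/(k_r−k_1) = 0.384×6.13/(0.733−0.384) = 2.354/0.3490 = 6.745 mg/L.
e^(−k_1 t) = e^(−0.384×3.247) = 0.2874; e^(−k_r t) = e^(−0.733×3.247) = 0.09251.
D = 6.745 × (0.2874 − 0.09251) + 0.556 × 0.09251 = 1.314 + 0.05144 = 1.366 mg/L.

D ≈ 1.37 mg/L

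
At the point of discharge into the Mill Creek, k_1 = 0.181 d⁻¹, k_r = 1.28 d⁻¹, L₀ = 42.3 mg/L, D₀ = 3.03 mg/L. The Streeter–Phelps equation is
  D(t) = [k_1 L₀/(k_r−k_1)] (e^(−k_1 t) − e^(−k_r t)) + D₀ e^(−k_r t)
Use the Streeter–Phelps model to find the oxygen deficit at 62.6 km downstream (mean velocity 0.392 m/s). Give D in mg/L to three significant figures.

D ≈ 4.62 mg/L

Travel time t = x/v = 62.6 km / (0.392 m/s) = 62600 m / 0.392 m/s = 159700 s = 1.848 d.
k_1 L₀/(k_r−k_1) = 0.181×42.3/(1.28−0.181) = 7.656/1.099 = 6.967 mg/L.
e^(−k_1 t) = e^(−0.181×1.848) = 0.7157; e^(−k_r t) = e^(−1.28×1.848) = 0.09387.
D = 6.967 × (0.7157 − 0.09387) + 3.03 × 0.09387 = 4.332 + 0.2844 = 4.616 mg/L.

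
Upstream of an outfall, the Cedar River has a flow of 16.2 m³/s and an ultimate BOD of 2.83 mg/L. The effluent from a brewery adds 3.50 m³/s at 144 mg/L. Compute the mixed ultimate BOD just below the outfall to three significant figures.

Flow-weighted mixing: C = (Q_r C_r + Q_w C_w)/(Q_r + Q_w)
= (16.2×2.83 + 3.50×144)/(16.2 + 3.50) = 549.8/19.70 = 27.91 mg/L.

27.9 mg/L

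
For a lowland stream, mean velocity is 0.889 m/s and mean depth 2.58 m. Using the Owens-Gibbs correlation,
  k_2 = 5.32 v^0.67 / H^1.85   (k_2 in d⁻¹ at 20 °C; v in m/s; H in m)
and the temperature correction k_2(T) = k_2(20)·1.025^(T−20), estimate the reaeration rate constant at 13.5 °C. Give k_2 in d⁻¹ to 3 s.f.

k_2(20) = 5.32 × 0.889^0.67 / 2.58^1.85 = 5.32 × 0.9242 / 5.774 = 0.8515 d⁻¹.
k_2(13.5) = 0.8515 × 1.025^(13.5−20) = 0.8515 × 0.8517 = 0.7252 d⁻¹.

k_2 ≈ 0.725 d⁻¹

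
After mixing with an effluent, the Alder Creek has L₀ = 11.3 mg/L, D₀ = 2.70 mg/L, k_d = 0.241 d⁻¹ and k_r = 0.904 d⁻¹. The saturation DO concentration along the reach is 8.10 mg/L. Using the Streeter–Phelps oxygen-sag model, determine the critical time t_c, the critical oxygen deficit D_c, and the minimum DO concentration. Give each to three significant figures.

t_c ≈ 0.379 d; D_c ≈ 2.75 mg/L; min DO ≈ 5.35 mg/L

With k_r/k_d = 3.751 and 1 − D₀(k_r−k_d)/(k_d L₀) = 0.3427,
t_c = ln(3.751 × 0.3427) / (0.904 − 0.241) = ln(1.285) / 0.6630 = 0.2511/0.6630 = 0.3787 d.
D_c = (k_d/k_r) L₀ e^(−k_d t_c) = (0.241/0.904) × 11.3 × e^(−0.241×0.3787) = 0.2666 × 11.3 × 0.9128 = 2.750 mg/L.
Minimum DO = C_s − D_c = 8.10 − 2.750 = 5.350 mg/L.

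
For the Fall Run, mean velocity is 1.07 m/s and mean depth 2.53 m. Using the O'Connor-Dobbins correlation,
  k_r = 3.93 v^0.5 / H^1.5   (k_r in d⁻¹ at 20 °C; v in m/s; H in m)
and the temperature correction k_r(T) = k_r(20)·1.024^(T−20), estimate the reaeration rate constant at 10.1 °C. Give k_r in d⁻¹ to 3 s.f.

k_r(20) = 3.93 × 1.07^0.5 / 2.53^1.5 = 3.93 × 1.034 / 4.024 = 1.010 d⁻¹.
k_r(10.1) = 1.010 × 1.024^(10.1−20) = 1.010 × 0.7907 = 0.7988 d⁻¹.

k_r ≈ 0.799 d⁻¹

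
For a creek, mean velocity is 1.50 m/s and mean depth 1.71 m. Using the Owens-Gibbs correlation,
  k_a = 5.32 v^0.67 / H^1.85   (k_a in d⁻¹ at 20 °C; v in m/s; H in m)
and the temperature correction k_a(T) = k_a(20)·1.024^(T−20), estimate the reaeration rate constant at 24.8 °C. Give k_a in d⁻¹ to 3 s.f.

k_a(20) = 5.32 × 1.50^0.67 / 1.71^1.85 = 5.32 × 1.312 / 2.698 = 2.587 d⁻¹.
k_a(24.8) = 2.587 × 1.024^(24.8−20) = 2.587 × 1.121 = 2.899 d⁻¹.

k_a ≈ 2.90 d⁻¹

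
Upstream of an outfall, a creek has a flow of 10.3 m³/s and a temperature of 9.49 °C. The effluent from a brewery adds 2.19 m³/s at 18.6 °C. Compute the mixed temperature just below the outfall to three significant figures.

Flow-weighted mixing: C = (Q_r C_r + Q_w C_w)/(Q_r + Q_w)
= (10.3×9.49 + 2.19×18.6)/(10.3 + 2.19) = 138.5/12.49 = 11.09 °C.

11.1 °C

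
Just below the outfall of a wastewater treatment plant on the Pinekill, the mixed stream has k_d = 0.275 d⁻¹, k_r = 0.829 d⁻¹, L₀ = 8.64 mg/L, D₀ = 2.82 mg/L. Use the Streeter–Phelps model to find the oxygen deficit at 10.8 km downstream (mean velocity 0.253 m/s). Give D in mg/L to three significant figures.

Travel time t = x/v = 10.8 km / (0.253 m/s) = 10800 m / 0.253 m/s = 42690 s = 0.4941 d.
k_d L₀/(k_r−k_d) = 0.275×8.64/(0.829−0.275) = 2.376/0.5540 = 4.289 mg/L.
e^(−k_d t) = e^(−0.275×0.4941) = 0.8730; e^(−k_r t) = e^(−0.829×0.4941) = 0.6639.
D = 4.289 × (0.8730 − 0.6639) + 2.82 × 0.6639 = 0.8965 + 1.872 = 2.769 mg/L.

D ≈ 2.77 mg/L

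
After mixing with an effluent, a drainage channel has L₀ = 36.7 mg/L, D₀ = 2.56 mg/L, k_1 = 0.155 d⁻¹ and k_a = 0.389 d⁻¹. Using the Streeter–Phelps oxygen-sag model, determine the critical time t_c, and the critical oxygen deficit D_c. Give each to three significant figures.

At the critical point dD/dt = 0, so k_1 L₀ e^(−k_1 t) = k_a D. Substituting D(t) from the Streeter–Phelps equation and solving for t gives
t_c = ln[(k_a/k_1)(1 − D₀(k_a−k_1)/(k_1 L₀))] / (k_a−k_1).
Here k_a−k_1 = 0.2340 d⁻¹ and 1 − D₀(k_a−k_1)/(k_1 L₀) = 1 − 2.56×0.2340/(0.155×36.7) = 0.8947, so
t_c = ln(2.510 × 0.8947) / 0.2340 = 0.8089 / 0.2340 = 3.457 d.
L(t_c) = L₀ e^(−k_1 t_c) = 36.7 × 0.5852 = 21.48 mg/L, and at the critical point k_a D_c = k_1 L, so D_c = (0.155/0.389) × 21.48 = 8.558 mg/L.

t_c ≈ 3.46 d; D_c ≈ 8.56 mg/L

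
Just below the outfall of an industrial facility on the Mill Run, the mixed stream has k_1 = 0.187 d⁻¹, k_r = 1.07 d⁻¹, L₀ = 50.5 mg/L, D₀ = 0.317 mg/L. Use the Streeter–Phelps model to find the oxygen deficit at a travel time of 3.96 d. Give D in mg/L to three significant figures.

D ≈ 4.95 mg/L

k_1 L₀/(k_r−k_1) = 0.187×50.5/(1.07−0.187) = 9.444/0.8830 = 10.69 mg/L.
e^(−k_1 t) = e^(−0.187×3.960) = 0.4769; e^(−k_r t) = e^(−1.07×3.960) = 0.01445.
D = 10.69 × (0.4769 − 0.01445) + 0.317 × 0.01445 = 4.945 + 0.004580 = 4.950 mg/L.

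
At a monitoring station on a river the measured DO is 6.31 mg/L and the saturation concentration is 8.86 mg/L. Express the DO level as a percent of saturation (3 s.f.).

% saturation = C/C_s × 100 = 6.31/8.86 × 100 = 71.2 %.

71.2 % saturation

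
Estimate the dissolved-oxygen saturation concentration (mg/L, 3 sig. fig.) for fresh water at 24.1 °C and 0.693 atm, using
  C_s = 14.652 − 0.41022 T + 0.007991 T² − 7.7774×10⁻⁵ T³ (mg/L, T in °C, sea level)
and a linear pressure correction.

C_s ≈ 5.76 mg/L

At sea level: C_s = 14.652 − 0.41022×24.1 + 0.007991×24.1² − 7.7774×10⁻⁵×24.1³ = 8.318 mg/L.
Pressure correction: C_s' = 8.318 × 0.693 = 5.765 mg/L.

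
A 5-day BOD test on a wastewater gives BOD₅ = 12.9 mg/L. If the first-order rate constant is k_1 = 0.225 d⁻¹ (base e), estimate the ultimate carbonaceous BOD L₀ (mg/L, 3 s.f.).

L₀ ≈ 19.1 mg/L

BOD₅ = L₀(1 − e^(−5k_1)) ⇒ L₀ = BOD₅ / (1 − e^(−5×0.225))
= 12.9 / (1 − 0.3247) = 12.9 / 0.6753 = 19.10 mg/L.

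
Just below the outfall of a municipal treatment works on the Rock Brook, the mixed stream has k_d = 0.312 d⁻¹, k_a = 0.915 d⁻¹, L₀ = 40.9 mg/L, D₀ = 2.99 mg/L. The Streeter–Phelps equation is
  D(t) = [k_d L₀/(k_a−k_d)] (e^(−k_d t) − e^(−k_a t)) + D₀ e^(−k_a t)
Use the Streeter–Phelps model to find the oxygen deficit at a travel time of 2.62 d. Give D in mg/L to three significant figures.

D ≈ 7.69 mg/L

k_d L₀/(k_a−k_d) = 0.312×40.9/(0.915−0.312) = 12.76/0.6030 = 21.16 mg/L.
e^(−k_d t) = e^(−0.312×2.620) = 0.4416; e^(−k_a t) = e^(−0.915×2.620) = 0.09096.
D = 21.16 × (0.4416 − 0.09096) + 2.99 × 0.09096 = 7.419 + 0.2720 = 7.691 mg/L.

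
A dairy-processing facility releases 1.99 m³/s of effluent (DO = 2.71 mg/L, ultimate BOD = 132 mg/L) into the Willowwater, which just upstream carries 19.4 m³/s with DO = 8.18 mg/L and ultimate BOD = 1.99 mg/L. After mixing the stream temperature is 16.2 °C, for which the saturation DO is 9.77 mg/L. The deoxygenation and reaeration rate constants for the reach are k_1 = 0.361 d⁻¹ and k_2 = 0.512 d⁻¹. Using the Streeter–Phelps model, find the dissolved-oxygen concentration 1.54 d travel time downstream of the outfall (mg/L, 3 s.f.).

Mixed DO = (19.4×8.18 + 1.99×2.71)/(19.4+1.99) = 164.1/21.39 = 7.671 mg/L.
Mixed L₀ = (19.4×1.99 + 1.99×132)/(21.39) = 301.3/21.39 = 14.09 mg/L.
Initial deficit D₀ = C_s − DO₀ = 9.77 − 7.671 = 2.099 mg/L.
D(1.54) = [0.361×14.09/(0.512−0.361)](e^(−0.361×1.54) − e^(−0.512×1.54)) + 2.099 e^(−0.512×1.54)
= 33.67 × (0.5735 − 0.4545) + 2.099 × 0.4545 = 4.961 mg/L.
DO = 9.77 − 4.961 = 4.809 mg/L.

DO ≈ 4.81 mg/L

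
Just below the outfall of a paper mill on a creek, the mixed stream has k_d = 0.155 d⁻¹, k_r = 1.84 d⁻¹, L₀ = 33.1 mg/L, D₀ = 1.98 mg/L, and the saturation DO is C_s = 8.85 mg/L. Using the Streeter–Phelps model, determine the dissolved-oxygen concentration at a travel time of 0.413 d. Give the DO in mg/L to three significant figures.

DO ≈ 6.49 mg/L

k_d L₀/(k_r−k_d) = 0.155×33.1/(1.84−0.155) = 5.131/1.685 = 3.045 mg/L.
e^(−k_d t) = e^(−0.155×0.4130) = 0.9380; e^(−k_r t) = e^(−1.84×0.4130) = 0.4677.
D = 3.045 × (0.9380 − 0.4677) + 1.98 × 0.4677 = 1.432 + 0.9261 = 2.358 mg/L.
DO = C_s − D = 8.85 − 2.358 = 6.492 mg/L.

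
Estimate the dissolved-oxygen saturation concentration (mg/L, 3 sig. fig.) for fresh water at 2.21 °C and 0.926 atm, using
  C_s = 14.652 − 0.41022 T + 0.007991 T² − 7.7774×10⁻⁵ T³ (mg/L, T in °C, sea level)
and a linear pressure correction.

At sea level: C_s = 14.652 − 0.41022×2.21 + 0.007991×2.21² − 7.7774×10⁻⁵×2.21³ = 13.78 mg/L.
Pressure correction: C_s' = 13.78 × 0.926 = 12.76 mg/L.

C_s ≈ 12.8 mg/L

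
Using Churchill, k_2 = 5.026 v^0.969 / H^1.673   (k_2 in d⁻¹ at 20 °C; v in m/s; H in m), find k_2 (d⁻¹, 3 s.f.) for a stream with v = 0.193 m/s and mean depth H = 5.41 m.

k_2 ≈ 0.0606 d⁻¹

k_2 = 5.026 × 0.193^0.969 / 5.41^1.673 = 5.026 × 0.2031 / 16.85 = 0.06057 d⁻¹.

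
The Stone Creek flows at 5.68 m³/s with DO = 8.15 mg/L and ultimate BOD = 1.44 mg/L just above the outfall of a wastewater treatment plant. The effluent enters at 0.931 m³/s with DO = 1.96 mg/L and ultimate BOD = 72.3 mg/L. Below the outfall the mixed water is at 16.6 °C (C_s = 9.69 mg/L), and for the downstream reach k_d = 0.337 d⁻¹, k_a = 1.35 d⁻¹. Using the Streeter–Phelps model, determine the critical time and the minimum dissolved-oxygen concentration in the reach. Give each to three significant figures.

Mixed DO = (5.68×8.15 + 0.931×1.96)/(5.68+0.931) = 48.12/6.611 = 7.278 mg/L.
Mixed L₀ = (5.68×1.44 + 0.931×72.3)/(6.611) = 75.49/6.611 = 11.42 mg/L.
Initial deficit D₀ = C_s − DO₀ = 9.69 − 7.278 = 2.412 mg/L.
t_c = (1/1.013) ln[(1.35/0.337)(1 − 2.412×1.013/(0.337×11.42))] = 0.9872 × ln(1.463) = 0.3754 d.
D_c = (0.337/1.35) × 11.42 × e^(−0.337×0.3754) = 0.2496 × 11.42 × 0.8812 = 2.512 mg/L.
Minimum DO = 9.69 − 2.512 = 7.178 mg/L.

t_c ≈ 0.375 d; minimum DO ≈ 7.18 mg/L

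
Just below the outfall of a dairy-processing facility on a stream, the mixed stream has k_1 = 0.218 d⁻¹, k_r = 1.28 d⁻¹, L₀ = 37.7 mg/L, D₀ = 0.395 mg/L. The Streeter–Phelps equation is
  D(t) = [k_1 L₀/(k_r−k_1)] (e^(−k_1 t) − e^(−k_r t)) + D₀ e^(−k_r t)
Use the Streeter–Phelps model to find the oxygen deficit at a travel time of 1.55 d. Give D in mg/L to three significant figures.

k_1 L₀/(k_r−k_1) = 0.218×37.7/(1.28−0.218) = 8.219/1.062 = 7.739 mg/L.
e^(−k_1 t) = e^(−0.218×1.550) = 0.7133; e^(−k_r t) = e^(−1.28×1.550) = 0.1375.
D = 7.739 × (0.7133 − 0.1375) + 0.395 × 0.1375 = 4.456 + 0.05432 = 4.510 mg/L.

D ≈ 4.51 mg/L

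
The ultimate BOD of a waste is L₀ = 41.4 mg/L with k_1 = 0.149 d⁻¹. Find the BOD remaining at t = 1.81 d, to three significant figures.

L ≈ 31.6 mg/L

L_t = L₀ e^(−k_1 t) = 41.4 × e^(−0.149×1.81) = 41.4 × 0.7636 = 31.61 mg/L.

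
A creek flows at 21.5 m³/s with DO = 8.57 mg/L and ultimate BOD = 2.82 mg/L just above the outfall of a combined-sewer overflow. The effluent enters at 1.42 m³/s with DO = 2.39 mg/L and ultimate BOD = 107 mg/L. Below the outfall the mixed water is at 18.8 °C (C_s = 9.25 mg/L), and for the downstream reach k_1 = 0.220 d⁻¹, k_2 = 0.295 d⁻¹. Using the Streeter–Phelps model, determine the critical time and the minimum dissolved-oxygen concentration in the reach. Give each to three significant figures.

Mixed DO = (21.5×8.57 + 1.42×2.39)/(21.5+1.42) = 187.6/22.92 = 8.187 mg/L.
Mixed L₀ = (21.5×2.82 + 1.42×107)/(22.92) = 212.6/22.92 = 9.274 mg/L.
Initial deficit D₀ = C_s − DO₀ = 9.25 − 8.187 = 1.063 mg/L.
t_c = (1/0.07500) ln[(0.295/0.220)(1 − 1.063×0.07500/(0.220×9.274))] = 13.33 × ln(1.289) = 3.380 d.
D_c = (0.220/0.295) × 9.274 × e^(−0.220×3.380) = 0.7458 × 9.274 × 0.4754 = 3.288 mg/L.
Minimum DO = 9.25 − 3.288 = 5.962 mg/L.

t_c ≈ 3.38 d; minimum DO ≈ 5.96 mg/L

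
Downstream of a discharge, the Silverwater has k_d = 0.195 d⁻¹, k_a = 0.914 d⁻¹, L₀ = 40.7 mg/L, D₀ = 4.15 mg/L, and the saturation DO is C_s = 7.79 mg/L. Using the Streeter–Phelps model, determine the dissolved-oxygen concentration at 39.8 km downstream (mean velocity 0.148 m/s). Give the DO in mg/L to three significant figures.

Travel time t = x/v = 39.8 km / (0.148 m/s) = 39800 m / 0.148 m/s = 268900 s = 3.112 d.
k_d L₀/(k_a−k_d) = 0.195×40.7/(0.914−0.195) = 7.937/0.7190 = 11.04 mg/L.
e^(−k_d t) = e^(−0.195×3.112) = 0.5450; e^(−k_a t) = e^(−0.914×3.112) = 0.05815.
D = 11.04 × (0.5450 − 0.05815) + 4.15 × 0.05815 = 5.374 + 0.2413 = 5.616 mg/L.
DO = C_s − D = 7.79 − 5.616 = 2.174 mg/L.

DO ≈ 2.17 mg/L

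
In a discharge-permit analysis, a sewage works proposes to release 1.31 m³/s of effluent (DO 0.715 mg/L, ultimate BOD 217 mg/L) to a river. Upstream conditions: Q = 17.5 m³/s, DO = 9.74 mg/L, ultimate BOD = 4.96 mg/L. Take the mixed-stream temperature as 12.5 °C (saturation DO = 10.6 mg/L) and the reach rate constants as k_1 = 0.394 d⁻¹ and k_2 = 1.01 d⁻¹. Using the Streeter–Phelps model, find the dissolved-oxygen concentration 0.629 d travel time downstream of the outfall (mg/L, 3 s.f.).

Mixed DO = (17.5×9.74 + 1.31×0.715)/(17.5+1.31) = 171.4/18.81 = 9.111 mg/L.
Mixed L₀ = (17.5×4.96 + 1.31×217)/(18.81) = 371.1/18.81 = 19.73 mg/L.
Initial deficit D₀ = C_s − DO₀ = 10.6 − 9.111 = 1.489 mg/L.
D(0.629) = [0.394×19.73/(1.01−0.394)](e^(−0.394×0.629) − e^(−1.01×0.629)) + 1.489 e^(−1.01×0.629)
= 12.62 × (0.7805 − 0.5298) + 1.489 × 0.5298 = 3.952 mg/L.
DO = 10.6 − 3.952 = 6.648 mg/L.

DO ≈ 6.65 mg/L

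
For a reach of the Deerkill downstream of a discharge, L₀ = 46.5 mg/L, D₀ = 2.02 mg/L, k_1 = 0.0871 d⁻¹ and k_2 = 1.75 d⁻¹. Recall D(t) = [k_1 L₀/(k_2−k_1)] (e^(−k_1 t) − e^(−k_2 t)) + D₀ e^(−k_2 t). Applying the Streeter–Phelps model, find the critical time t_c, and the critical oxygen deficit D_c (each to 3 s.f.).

t_c = [1/(k_2−k_1)] ln[(k_2/k_1)(1 − D₀(k_2−k_1)/(k_1 L₀))]
= [1/(1.75−0.0871)] ln[(1.75/0.0871)(1 − 2.02×1.663/(0.0871×46.5))]
= (1/1.663) ln[20.09 × 0.1706] = 0.6014 × ln(3.428) = 0.6014 × 1.232 = 0.7409 d.
D_c = (k_1/k_2) L₀ e^(−k_1 t_c) = (0.0871/1.75) × 46.5 × e^(−0.0871×0.7409) = 0.04977 × 46.5 × 0.9375 = 2.170 mg/L.

t_c ≈ 0.741 d; D_c ≈ 2.17 mg/L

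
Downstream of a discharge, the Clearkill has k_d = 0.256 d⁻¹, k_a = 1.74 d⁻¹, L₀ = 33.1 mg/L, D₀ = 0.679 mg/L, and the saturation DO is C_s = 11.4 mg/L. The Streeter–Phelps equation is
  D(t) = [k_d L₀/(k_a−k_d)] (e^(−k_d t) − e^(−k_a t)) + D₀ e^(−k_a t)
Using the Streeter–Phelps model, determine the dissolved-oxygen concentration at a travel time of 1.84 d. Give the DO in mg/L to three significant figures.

DO ≈ 8.04 mg/L

k_d L₀/(k_a−k_d) = 0.256×33.1/(1.74−0.256) = 8.474/1.484 = 5.710 mg/L.
e^(−k_d t) = e^(−0.256×1.840) = 0.6244; e^(−k_a t) = e^(−1.74×1.840) = 0.04070.
D = 5.710 × (0.6244 − 0.04070) + 0.679 × 0.04070 = 3.333 + 0.02763 = 3.360 mg/L.
DO = C_s − D = 11.4 − 3.360 = 8.040 mg/L.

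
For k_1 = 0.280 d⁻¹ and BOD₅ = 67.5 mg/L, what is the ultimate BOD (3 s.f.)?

BOD₅ = L₀(1 − e^(−5k_1)) ⇒ L₀ = BOD₅ / (1 − e^(−5×0.280))
= 67.5 / (1 − 0.2466) = 67.5 / 0.7534 = 89.59 mg/L.

L₀ ≈ 89.6 mg/L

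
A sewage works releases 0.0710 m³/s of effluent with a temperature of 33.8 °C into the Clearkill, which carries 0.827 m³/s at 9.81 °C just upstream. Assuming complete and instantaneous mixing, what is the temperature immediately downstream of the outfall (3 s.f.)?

11.7 °C

Flow-weighted mixing: C = (Q_r C_r + Q_w C_w)/(Q_r + Q_w)
= (0.827×9.81 + 0.0710×33.8)/(0.827 + 0.0710) = 10.51/0.8980 = 11.71 °C.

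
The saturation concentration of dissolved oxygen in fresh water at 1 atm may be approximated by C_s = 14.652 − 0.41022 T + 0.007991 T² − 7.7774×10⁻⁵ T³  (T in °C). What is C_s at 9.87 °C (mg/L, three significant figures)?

C_s ≈ 11.3 mg/L

C_s = 14.652 − 0.41022×9.87 + 0.007991×9.87² − 7.7774×10⁻⁵×9.87³ = 11.31 mg/L.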